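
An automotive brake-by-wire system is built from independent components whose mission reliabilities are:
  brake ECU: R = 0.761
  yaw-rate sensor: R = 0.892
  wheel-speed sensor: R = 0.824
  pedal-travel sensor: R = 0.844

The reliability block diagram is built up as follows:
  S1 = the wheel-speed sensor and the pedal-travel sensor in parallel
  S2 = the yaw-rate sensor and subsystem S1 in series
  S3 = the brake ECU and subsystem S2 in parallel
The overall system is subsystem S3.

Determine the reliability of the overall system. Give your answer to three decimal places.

0.968

Parallel (wheel-speed sensor and pedal-travel sensor): 1 − (1 − 0.82400)(1 − 0.84400) = 0.97254
Series (yaw-rate sensor and [0.97254]): 0.89200 × 0.97254 = 0.86751
Parallel (brake ECU and [0.86751]): 1 − (1 − 0.76100)(1 − 0.86751) = 0.968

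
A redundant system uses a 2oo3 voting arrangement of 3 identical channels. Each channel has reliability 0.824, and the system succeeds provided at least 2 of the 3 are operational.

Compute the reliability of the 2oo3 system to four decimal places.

R = Σ_{i=2}^{3} C(3,i) p^i (1−p)^{3−i} with p = 0.824
C(3,2)·0.824^2·0.176^1 = 0.358499
C(3,3)·0.824^3·0.176^0 = 0.559476
Sum = 0.9180

0.9180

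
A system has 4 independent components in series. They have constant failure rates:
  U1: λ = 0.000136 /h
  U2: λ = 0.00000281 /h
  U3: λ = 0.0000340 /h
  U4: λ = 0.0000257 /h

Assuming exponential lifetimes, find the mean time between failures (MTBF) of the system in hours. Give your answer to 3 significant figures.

5040

Series of exponential components: λ_sys = Σ λ_i
λ_sys = 0.000136 + 0.00000281 + 0.0000340 + 0.0000257 = 1.9851e-04 /h
MTBF = 1 / λ_sys = 5040 h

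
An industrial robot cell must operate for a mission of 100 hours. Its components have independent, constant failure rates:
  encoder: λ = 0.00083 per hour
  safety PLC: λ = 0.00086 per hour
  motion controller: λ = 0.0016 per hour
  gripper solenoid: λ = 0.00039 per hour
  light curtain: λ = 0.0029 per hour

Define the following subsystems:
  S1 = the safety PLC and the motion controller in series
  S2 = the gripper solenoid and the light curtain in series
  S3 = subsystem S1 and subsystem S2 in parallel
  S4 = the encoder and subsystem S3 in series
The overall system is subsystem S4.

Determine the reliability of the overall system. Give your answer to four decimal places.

0.8641

R(encoder) = exp(−0.00083 × 100) = 0.920351
R(safety PLC) = exp(−0.00086 × 100) = 0.917594
R(motion controller) = exp(−0.0016 × 100) = 0.852144
R(gripper solenoid) = exp(−0.00039 × 100) = 0.961751
R(light curtain) = exp(−0.0029 × 100) = 0.748264
Series (safety PLC and motion controller): 0.917594 × 0.852144 = 0.781922
Series (gripper solenoid and light curtain): 0.961751 × 0.748264 = 0.719644
Parallel ([0.781922] and [0.719644]): 1 − (1 − 0.781922)(1 − 0.719644) = 0.938861
Series (encoder and [0.938861]): 0.920351 × 0.938861 = 0.8641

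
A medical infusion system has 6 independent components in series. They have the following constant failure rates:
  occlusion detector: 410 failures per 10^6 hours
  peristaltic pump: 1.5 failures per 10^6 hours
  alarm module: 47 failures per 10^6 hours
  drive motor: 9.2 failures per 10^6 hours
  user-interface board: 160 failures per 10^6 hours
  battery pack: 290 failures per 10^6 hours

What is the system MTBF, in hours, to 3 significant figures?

Series of exponential components: λ_sys = Σ λ_i
λ_sys = 0.00041 + 0.0000015 + 0.000047 + 0.0000092 + 0.00016 + 0.00029 = 9.1770e-04 /h
MTBF = 1 / λ_sys = 1090 h

1090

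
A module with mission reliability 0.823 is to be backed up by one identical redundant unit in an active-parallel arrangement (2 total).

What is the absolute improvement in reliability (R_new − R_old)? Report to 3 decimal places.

0.146

R_before = 0.823
R_after = 1 − (1 − 0.823)^2 = 0.969
ΔR = 0.969 − 0.823 = 0.146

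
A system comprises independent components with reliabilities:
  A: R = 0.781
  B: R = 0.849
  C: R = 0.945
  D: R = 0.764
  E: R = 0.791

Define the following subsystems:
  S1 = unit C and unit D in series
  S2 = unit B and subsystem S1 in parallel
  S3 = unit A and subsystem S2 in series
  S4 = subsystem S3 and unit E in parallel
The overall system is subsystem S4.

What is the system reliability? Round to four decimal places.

0.9474

Series (C and D): 0.945000 × 0.764000 = 0.721980
Parallel (B and [0.721980]): 1 − (1 − 0.849000)(1 − 0.721980) = 0.958019
Series (A and [0.958019]): 0.781000 × 0.958019 = 0.748213
Parallel ([0.748213] and E): 1 − (1 − 0.748213)(1 − 0.791000) = 0.9474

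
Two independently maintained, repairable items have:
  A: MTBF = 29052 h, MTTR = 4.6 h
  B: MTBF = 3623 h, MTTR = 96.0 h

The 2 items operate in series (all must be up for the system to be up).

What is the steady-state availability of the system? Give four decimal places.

A(A) = MTBF/(MTBF+MTTR) = 29052/(29052+4.6) = 0.999842
A(B) = MTBF/(MTBF+MTTR) = 3623/(3623+96.0) = 0.974187
Series availability: 0.999842 × 0.974187 = 0.9740

0.9740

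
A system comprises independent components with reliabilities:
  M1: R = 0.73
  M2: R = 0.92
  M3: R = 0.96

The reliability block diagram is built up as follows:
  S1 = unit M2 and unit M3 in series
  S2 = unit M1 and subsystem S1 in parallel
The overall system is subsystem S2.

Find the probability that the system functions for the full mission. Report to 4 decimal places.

0.9685

Series (M2 and M3): 0.920000 × 0.960000 = 0.883200
Parallel (M1 and [0.883200]): 1 − (1 − 0.730000)(1 − 0.883200) = 0.9685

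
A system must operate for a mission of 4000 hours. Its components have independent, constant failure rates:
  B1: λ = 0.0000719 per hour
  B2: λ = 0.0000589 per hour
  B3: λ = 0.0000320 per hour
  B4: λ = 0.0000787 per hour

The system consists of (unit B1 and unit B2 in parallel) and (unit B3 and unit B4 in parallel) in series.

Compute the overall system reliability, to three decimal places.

R(B1) = exp(−0.0000719 × 4000) = 0.75006
R(B2) = exp(−0.0000589 × 4000) = 0.79010
R(B3) = exp(−0.0000320 × 4000) = 0.87985
R(B4) = exp(−0.0000787 × 4000) = 0.72993
Parallel (B1 and B2): 1 − (1 − 0.75006)(1 − 0.79010) = 0.94754
Parallel (B3 and B4): 1 − (1 − 0.87985)(1 − 0.72993) = 0.96755
Series ([0.94754] and [0.96755]): 0.94754 × 0.96755 = 0.917

0.917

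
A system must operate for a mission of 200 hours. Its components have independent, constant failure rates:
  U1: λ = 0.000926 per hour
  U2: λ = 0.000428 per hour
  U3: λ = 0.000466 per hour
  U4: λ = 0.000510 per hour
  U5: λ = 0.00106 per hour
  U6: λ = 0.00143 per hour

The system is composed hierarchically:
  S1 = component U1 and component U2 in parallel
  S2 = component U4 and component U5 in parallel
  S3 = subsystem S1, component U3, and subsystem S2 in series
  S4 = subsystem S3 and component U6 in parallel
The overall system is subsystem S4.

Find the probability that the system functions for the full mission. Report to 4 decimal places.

0.9706

R(U1) = exp(−0.000926 × 200) = 0.830938
R(U2) = exp(−0.000428 × 200) = 0.917961
R(U3) = exp(−0.000466 × 200) = 0.911011
R(U4) = exp(−0.000510 × 200) = 0.903030
R(U5) = exp(−0.00106 × 200) = 0.808965
R(U6) = exp(−0.00143 × 200) = 0.751263
Parallel (U1 and U2): 1 − (1 − 0.830938)(1 − 0.917961) = 0.986130
Parallel (U4 and U5): 1 − (1 − 0.903030)(1 − 0.808965) = 0.981475
Series ([0.986130], U3, and [0.981475]): 0.986130 × 0.911011 × 0.981475 = 0.881733
Parallel ([0.881733] and U6): 1 − (1 − 0.881733)(1 − 0.751263) = 0.9706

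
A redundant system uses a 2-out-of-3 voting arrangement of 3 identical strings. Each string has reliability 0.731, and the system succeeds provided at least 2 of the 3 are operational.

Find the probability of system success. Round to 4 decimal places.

R = Σ_{i=2}^{3} C(3,i) p^i (1−p)^{3−i} with p = 0.731
C(3,2)·0.731^2·0.269^1 = 0.431229
C(3,3)·0.731^3·0.269^0 = 0.390618
Sum = 0.8218

0.8218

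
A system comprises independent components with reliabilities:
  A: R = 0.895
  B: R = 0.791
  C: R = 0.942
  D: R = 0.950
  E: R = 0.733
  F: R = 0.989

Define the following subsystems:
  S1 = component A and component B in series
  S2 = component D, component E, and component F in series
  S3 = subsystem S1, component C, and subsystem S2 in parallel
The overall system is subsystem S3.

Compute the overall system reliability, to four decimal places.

Series (A and B): 0.895000 × 0.791000 = 0.707945
Series (D, E, and F): 0.950000 × 0.733000 × 0.989000 = 0.688690
Parallel ([0.707945], C, and [0.688690]): 1 − (1 − 0.707945)(1 − 0.942000)(1 − 0.688690) = 0.9947

0.9947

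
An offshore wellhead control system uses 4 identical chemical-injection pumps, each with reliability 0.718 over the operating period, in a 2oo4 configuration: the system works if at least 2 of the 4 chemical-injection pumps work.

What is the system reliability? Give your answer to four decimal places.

0.9293

R = Σ_{i=2}^{4} C(4,i) p^i (1−p)^{4−i} with p = 0.718
C(4,2)·0.718^2·0.282^2 = 0.245979
C(4,3)·0.718^3·0.282^1 = 0.417525
C(4,4)·0.718^4·0.282^0 = 0.265765
Sum = 0.9293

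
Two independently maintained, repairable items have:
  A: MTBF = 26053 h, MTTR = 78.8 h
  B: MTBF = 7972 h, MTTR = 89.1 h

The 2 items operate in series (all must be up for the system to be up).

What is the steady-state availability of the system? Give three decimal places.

0.986

A(A) = MTBF/(MTBF+MTTR) = 26053/(26053+78.8) = 0.996985
A(B) = MTBF/(MTBF+MTTR) = 7972/(7972+89.1) = 0.988947
Series availability: 0.996985 × 0.988947 = 0.986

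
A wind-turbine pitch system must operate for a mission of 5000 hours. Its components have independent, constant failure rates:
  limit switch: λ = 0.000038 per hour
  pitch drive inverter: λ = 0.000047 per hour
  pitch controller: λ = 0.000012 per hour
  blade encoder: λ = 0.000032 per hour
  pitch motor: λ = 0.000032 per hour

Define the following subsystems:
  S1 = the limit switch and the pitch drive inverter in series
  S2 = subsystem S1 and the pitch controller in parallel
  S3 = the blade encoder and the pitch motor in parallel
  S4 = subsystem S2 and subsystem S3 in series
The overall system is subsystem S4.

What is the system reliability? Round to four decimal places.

R(limit switch) = exp(−0.000038 × 5000) = 0.826959
R(pitch drive inverter) = exp(−0.000047 × 5000) = 0.790571
R(pitch controller) = exp(−0.000012 × 5000) = 0.941765
R(blade encoder) = exp(−0.000032 × 5000) = 0.852144
R(pitch motor) = exp(−0.000032 × 5000) = 0.852144
Series (limit switch and pitch drive inverter): 0.826959 × 0.790571 = 0.653770
Parallel ([0.653770] and pitch controller): 1 − (1 − 0.653770)(1 − 0.941765) = 0.979837
Parallel (blade encoder and pitch motor): 1 − (1 − 0.852144)(1 − 0.852144) = 0.978139
Series ([0.979837] and [0.978139]): 0.979837 × 0.978139 = 0.9584

0.9584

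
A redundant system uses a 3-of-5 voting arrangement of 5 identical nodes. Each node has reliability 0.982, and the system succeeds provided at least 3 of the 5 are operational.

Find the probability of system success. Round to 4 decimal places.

R = Σ_{i=3}^{5} C(5,i) p^i (1−p)^{5−i} with p = 0.982
C(5,3)·0.982^3·0.018^2 = 0.003068
C(5,4)·0.982^4·0.018^1 = 0.083693
C(5,5)·0.982^5·0.018^0 = 0.913182
Sum = 0.9999

0.9999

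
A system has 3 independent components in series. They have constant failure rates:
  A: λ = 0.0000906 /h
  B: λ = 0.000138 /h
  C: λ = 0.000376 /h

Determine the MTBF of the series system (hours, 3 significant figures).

1650

Series of exponential components: λ_sys = Σ λ_i
λ_sys = 0.0000906 + 0.000138 + 0.000376 = 6.0460e-04 /h
MTBF = 1 / λ_sys = 1650 h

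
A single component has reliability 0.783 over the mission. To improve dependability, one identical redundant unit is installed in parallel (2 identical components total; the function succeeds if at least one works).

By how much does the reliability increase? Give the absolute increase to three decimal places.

R_before = 0.783
R_after = 1 − (1 − 0.783)^2 = 0.953
ΔR = 0.953 − 0.783 = 0.170

0.170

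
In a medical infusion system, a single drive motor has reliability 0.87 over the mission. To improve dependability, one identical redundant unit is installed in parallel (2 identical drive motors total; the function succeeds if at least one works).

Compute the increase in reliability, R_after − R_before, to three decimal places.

R_before = 0.87
R_after = 1 − (1 − 0.87)^2 = 0.983
ΔR = 0.983 − 0.87 = 0.113

0.113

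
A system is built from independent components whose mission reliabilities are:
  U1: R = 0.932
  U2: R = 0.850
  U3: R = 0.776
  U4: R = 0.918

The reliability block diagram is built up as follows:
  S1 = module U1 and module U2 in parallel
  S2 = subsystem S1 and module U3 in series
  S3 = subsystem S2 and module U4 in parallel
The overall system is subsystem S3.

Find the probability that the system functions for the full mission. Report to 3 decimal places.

Parallel (U1 and U2): 1 − (1 − 0.93200)(1 − 0.85000) = 0.98980
Series ([0.98980] and U3): 0.98980 × 0.77600 = 0.76808
Parallel ([0.76808] and U4): 1 − (1 − 0.76808)(1 − 0.91800) = 0.981

0.981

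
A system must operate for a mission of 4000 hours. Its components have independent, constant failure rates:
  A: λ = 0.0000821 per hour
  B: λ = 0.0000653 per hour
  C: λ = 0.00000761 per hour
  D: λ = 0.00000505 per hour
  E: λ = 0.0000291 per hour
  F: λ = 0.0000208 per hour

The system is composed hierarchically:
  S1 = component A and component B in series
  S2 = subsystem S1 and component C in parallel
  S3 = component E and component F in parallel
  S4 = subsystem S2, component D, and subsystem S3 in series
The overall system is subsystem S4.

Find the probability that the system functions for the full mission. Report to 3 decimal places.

R(A) = exp(−0.0000821 × 4000) = 0.72007
R(B) = exp(−0.0000653 × 4000) = 0.77013
R(C) = exp(−0.00000761 × 4000) = 0.97002
R(D) = exp(−0.00000505 × 4000) = 0.98000
R(E) = exp(−0.0000291 × 4000) = 0.89012
R(F) = exp(−0.0000208 × 4000) = 0.92017
Series (A and B): 0.72007 × 0.77013 = 0.55455
Parallel ([0.55455] and C): 1 − (1 − 0.55455)(1 − 0.97002) = 0.98665
Parallel (E and F): 1 − (1 − 0.89012)(1 − 0.92017) = 0.99123
Series ([0.98665], D, and [0.99123]): 0.98665 × 0.98000 × 0.99123 = 0.958

0.958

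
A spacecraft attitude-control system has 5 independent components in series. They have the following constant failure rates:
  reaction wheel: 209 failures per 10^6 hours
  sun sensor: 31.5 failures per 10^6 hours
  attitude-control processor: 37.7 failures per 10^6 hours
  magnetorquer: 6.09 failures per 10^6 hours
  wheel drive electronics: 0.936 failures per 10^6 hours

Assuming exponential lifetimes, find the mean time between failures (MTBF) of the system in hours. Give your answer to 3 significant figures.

Series of exponential components: λ_sys = Σ λ_i
λ_sys = 0.000209 + 0.0000315 + 0.0000377 + 0.00000609 + 0.000000936 = 2.8523e-04 /h
MTBF = 1 / λ_sys = 3510 h

3510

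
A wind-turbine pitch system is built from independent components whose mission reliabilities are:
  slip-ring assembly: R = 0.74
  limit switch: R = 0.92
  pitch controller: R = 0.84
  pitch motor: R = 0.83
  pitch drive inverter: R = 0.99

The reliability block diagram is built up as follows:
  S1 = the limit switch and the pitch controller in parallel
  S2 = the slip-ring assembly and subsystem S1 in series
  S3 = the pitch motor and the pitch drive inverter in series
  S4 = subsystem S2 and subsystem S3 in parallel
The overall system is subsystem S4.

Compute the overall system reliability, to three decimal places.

Parallel (limit switch and pitch controller): 1 − (1 − 0.92000)(1 − 0.84000) = 0.98720
Series (slip-ring assembly and [0.98720]): 0.74000 × 0.98720 = 0.73053
Series (pitch motor and pitch drive inverter): 0.83000 × 0.99000 = 0.82170
Parallel ([0.73053] and [0.82170]): 1 − (1 − 0.73053)(1 − 0.82170) = 0.952

0.952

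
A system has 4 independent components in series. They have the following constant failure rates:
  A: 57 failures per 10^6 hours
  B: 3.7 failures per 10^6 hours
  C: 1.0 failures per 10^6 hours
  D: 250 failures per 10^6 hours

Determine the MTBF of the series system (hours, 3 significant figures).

Series of exponential components: λ_sys = Σ λ_i
λ_sys = 0.000057 + 0.0000037 + 0.0000010 + 0.00025 = 3.1170e-04 /h
MTBF = 1 / λ_sys = 3210 h

3210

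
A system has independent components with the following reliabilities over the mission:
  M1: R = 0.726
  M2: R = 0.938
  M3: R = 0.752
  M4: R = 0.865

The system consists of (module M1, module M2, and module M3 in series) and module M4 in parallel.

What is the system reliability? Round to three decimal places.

Series (M1, M2, and M3): 0.72600 × 0.93800 × 0.75200 = 0.51210
Parallel ([0.51210] and M4): 1 − (1 − 0.51210)(1 − 0.86500) = 0.934

0.934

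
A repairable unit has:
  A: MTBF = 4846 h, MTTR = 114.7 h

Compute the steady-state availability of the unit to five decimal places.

A(A) = MTBF/(MTBF+MTTR) = 4846/(4846+114.7) = 0.97688

0.97688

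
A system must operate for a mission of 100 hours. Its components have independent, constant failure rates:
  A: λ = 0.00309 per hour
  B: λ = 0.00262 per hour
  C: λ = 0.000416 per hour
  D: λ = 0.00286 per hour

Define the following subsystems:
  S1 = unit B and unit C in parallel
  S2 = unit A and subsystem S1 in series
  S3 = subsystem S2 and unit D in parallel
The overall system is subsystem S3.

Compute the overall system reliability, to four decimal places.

R(A) = exp(−0.00309 × 100) = 0.734181
R(B) = exp(−0.00262 × 100) = 0.769511
R(C) = exp(−0.000416 × 100) = 0.959253
R(D) = exp(−0.00286 × 100) = 0.751263
Parallel (B and C): 1 − (1 − 0.769511)(1 − 0.959253) = 0.990608
Series (A and [0.990608]): 0.734181 × 0.990608 = 0.727286
Parallel ([0.727286] and D): 1 − (1 − 0.727286)(1 − 0.751263) = 0.9322

0.9322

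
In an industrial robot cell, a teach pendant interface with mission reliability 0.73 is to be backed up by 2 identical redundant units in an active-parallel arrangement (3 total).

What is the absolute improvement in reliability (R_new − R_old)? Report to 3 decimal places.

0.250

R_before = 0.73
R_after = 1 − (1 − 0.73)^3 = 0.980
ΔR = 0.980 − 0.73 = 0.250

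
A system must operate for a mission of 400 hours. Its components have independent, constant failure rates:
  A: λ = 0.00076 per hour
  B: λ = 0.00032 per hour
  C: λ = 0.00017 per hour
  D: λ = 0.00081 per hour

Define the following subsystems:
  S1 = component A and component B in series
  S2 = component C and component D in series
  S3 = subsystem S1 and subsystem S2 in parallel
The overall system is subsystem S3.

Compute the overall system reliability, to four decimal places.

R(A) = exp(−0.00076 × 400) = 0.737861
R(B) = exp(−0.00032 × 400) = 0.879853
R(C) = exp(−0.00017 × 400) = 0.934260
R(D) = exp(−0.00081 × 400) = 0.723250
Series (A and B): 0.737861 × 0.879853 = 0.649209
Series (C and D): 0.934260 × 0.723250 = 0.675704
Parallel ([0.649209] and [0.675704]): 1 − (1 − 0.649209)(1 − 0.675704) = 0.8862

0.8862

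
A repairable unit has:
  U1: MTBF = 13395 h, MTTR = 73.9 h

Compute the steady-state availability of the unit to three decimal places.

A(U1) = MTBF/(MTBF+MTTR) = 13395/(13395+73.9) = 0.995

0.995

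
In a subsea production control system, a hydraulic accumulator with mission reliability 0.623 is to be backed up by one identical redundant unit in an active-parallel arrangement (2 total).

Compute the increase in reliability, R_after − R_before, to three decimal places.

0.235

R_before = 0.623
R_after = 1 − (1 − 0.623)^2 = 0.858
ΔR = 0.858 − 0.623 = 0.235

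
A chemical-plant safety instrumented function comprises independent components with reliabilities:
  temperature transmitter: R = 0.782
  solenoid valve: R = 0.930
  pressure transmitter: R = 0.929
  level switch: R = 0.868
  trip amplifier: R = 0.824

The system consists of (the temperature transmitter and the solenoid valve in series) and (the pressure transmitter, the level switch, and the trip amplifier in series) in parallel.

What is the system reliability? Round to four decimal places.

0.9085

Series (temperature transmitter and solenoid valve): 0.782000 × 0.930000 = 0.727260
Series (pressure transmitter, level switch, and trip amplifier): 0.929000 × 0.868000 × 0.824000 = 0.664451
Parallel ([0.727260] and [0.664451]): 1 − (1 − 0.727260)(1 − 0.664451) = 0.9085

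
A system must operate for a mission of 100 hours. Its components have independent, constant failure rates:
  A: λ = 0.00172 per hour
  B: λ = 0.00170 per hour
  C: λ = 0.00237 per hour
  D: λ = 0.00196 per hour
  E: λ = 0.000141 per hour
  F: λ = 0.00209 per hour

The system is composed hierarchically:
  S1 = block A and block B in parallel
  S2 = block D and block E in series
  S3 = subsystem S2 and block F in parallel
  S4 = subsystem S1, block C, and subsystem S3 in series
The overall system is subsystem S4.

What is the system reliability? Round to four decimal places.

0.7420

R(A) = exp(−0.00172 × 100) = 0.841979
R(B) = exp(−0.00170 × 100) = 0.843665
R(C) = exp(−0.00237 × 100) = 0.788991
R(D) = exp(−0.00196 × 100) = 0.822012
R(E) = exp(−0.000141 × 100) = 0.985999
R(F) = exp(−0.00209 × 100) = 0.811395
Parallel (A and B): 1 − (1 − 0.841979)(1 − 0.843665) = 0.975296
Series (D and E): 0.822012 × 0.985999 = 0.810503
Parallel ([0.810503] and F): 1 − (1 − 0.810503)(1 − 0.811395) = 0.964260
Series ([0.975296], C, and [0.964260]): 0.975296 × 0.788991 × 0.964260 = 0.7420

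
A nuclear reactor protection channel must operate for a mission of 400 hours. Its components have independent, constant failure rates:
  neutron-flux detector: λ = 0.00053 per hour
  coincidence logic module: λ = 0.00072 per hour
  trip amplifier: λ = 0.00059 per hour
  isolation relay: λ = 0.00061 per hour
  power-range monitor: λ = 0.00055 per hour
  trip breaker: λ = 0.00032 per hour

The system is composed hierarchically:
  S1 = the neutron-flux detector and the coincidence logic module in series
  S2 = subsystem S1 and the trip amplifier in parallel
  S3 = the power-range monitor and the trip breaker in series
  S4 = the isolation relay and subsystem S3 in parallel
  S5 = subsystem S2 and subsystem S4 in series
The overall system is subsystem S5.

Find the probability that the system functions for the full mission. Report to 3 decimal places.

0.859

R(neutron-flux detector) = exp(−0.00053 × 400) = 0.80896
R(coincidence logic module) = exp(−0.00072 × 400) = 0.74976
R(trip amplifier) = exp(−0.00059 × 400) = 0.78978
R(isolation relay) = exp(−0.00061 × 400) = 0.78349
R(power-range monitor) = exp(−0.00055 × 400) = 0.80252
R(trip breaker) = exp(−0.00032 × 400) = 0.87985
Series (neutron-flux detector and coincidence logic module): 0.80896 × 0.74976 = 0.60653
Parallel ([0.60653] and trip amplifier): 1 − (1 − 0.60653)(1 − 0.78978) = 0.91728
Series (power-range monitor and trip breaker): 0.80252 × 0.87985 = 0.70610
Parallel (isolation relay and [0.70610]): 1 − (1 − 0.78349)(1 − 0.70610) = 0.93637
Series ([0.91728] and [0.93637]): 0.91728 × 0.93637 = 0.859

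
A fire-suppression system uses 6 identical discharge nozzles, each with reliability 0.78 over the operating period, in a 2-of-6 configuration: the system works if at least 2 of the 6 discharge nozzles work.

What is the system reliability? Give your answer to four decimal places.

0.9975

R = Σ_{i=2}^{6} C(6,i) p^i (1−p)^{6−i} with p = 0.78
C(6,2)·0.78^2·0.22^4 = 0.021378
C(6,3)·0.78^3·0.22^3 = 0.101061
C(6,4)·0.78^4·0.22^2 = 0.268729
C(6,5)·0.78^5·0.22^1 = 0.381107
C(6,6)·0.78^6·0.22^0 = 0.225200
Sum = 0.9975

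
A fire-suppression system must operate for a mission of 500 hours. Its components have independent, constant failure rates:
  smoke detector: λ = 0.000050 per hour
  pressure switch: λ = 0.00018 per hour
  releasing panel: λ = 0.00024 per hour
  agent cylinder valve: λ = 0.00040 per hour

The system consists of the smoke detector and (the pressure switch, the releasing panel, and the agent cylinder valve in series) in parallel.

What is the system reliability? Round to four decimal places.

0.9917

R(smoke detector) = exp(−0.000050 × 500) = 0.975310
R(pressure switch) = exp(−0.00018 × 500) = 0.913931
R(releasing panel) = exp(−0.00024 × 500) = 0.886920
R(agent cylinder valve) = exp(−0.00040 × 500) = 0.818731
Series (pressure switch, releasing panel, and agent cylinder valve): 0.913931 × 0.886920 × 0.818731 = 0.663650
Parallel (smoke detector and [0.663650]): 1 − (1 − 0.975310)(1 − 0.663650) = 0.9917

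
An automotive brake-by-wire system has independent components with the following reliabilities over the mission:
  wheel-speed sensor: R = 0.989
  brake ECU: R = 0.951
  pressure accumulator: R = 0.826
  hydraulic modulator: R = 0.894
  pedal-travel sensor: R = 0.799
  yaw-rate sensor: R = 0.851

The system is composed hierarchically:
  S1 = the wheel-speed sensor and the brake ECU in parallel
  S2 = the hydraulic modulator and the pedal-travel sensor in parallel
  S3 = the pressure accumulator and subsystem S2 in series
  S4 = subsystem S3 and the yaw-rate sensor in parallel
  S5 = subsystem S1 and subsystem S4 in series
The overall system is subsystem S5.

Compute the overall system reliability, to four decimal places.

0.9709

Parallel (wheel-speed sensor and brake ECU): 1 − (1 − 0.989000)(1 − 0.951000) = 0.999461
Parallel (hydraulic modulator and pedal-travel sensor): 1 − (1 − 0.894000)(1 − 0.799000) = 0.978694
Series (pressure accumulator and [0.978694]): 0.826000 × 0.978694 = 0.808401
Parallel ([0.808401] and yaw-rate sensor): 1 − (1 − 0.808401)(1 − 0.851000) = 0.971452
Series ([0.999461] and [0.971452]): 0.999461 × 0.971452 = 0.9709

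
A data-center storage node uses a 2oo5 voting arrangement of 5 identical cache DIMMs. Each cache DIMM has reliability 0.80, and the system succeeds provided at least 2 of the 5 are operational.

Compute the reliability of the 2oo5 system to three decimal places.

0.993

R = Σ_{i=2}^{5} C(5,i) p^i (1−p)^{5−i} with p = 0.80
C(5,2)·0.80^2·0.20^3 = 0.05120
C(5,3)·0.80^3·0.20^2 = 0.20480
C(5,4)·0.80^4·0.20^1 = 0.40960
C(5,5)·0.80^5·0.20^0 = 0.32768
Sum = 0.993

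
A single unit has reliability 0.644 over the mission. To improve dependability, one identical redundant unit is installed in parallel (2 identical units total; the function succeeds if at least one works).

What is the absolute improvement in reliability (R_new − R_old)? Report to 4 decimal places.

0.2293

R_before = 0.644
R_after = 1 − (1 − 0.644)^2 = 0.8733
ΔR = 0.8733 − 0.644 = 0.2293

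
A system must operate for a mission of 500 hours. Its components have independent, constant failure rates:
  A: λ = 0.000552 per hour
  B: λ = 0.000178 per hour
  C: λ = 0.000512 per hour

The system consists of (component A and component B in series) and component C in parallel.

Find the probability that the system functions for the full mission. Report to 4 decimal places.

0.9309

R(A) = exp(−0.000552 × 500) = 0.758813
R(B) = exp(−0.000178 × 500) = 0.914846
R(C) = exp(−0.000512 × 500) = 0.774142
Series (A and B): 0.758813 × 0.914846 = 0.694197
Parallel ([0.694197] and C): 1 − (1 − 0.694197)(1 − 0.774142) = 0.9309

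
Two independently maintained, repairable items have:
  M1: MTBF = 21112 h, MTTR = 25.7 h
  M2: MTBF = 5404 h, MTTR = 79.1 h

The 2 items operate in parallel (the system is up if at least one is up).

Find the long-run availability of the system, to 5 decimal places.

0.99998

A(M1) = MTBF/(MTBF+MTTR) = 21112/(21112+25.7) = 0.998784
A(M2) = MTBF/(MTBF+MTTR) = 5404/(5404+79.1) = 0.985574
Parallel availability: 1 − (1 − 0.998784)(1 − 0.985574) = 0.99998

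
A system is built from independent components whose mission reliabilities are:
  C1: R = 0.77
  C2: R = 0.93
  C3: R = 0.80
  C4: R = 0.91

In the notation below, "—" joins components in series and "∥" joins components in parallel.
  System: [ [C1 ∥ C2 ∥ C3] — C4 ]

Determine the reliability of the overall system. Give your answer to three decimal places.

0.907

Parallel (C1, C2, and C3): 1 − (1 − 0.77000)(1 − 0.93000)(1 − 0.80000) = 0.99678
Series ([0.99678] and C4): 0.99678 × 0.91000 = 0.907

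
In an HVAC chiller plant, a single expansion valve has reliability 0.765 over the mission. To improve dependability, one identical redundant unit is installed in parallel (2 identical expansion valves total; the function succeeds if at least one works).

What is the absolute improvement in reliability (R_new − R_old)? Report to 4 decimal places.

R_before = 0.765
R_after = 1 − (1 − 0.765)^2 = 0.9448
ΔR = 0.9448 − 0.765 = 0.1798

0.1798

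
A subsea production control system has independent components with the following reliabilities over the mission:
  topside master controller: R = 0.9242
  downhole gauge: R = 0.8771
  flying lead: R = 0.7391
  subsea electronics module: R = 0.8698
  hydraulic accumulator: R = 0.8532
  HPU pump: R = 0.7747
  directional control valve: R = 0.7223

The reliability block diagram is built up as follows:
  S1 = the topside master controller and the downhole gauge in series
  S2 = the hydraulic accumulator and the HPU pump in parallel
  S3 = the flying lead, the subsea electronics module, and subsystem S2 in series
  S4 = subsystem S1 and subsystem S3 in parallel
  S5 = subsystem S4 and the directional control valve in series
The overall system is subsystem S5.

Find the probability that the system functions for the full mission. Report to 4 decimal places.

0.6705

Series (topside master controller and downhole gauge): 0.924200 × 0.877100 = 0.810616
Parallel (hydraulic accumulator and HPU pump): 1 − (1 − 0.853200)(1 − 0.774700) = 0.966926
Series (flying lead, subsea electronics module, and [0.966926]): 0.739100 × 0.869800 × 0.966926 = 0.621607
Parallel ([0.810616] and [0.621607]): 1 − (1 − 0.810616)(1 − 0.621607) = 0.928338
Series ([0.928338] and directional control valve): 0.928338 × 0.722300 = 0.6705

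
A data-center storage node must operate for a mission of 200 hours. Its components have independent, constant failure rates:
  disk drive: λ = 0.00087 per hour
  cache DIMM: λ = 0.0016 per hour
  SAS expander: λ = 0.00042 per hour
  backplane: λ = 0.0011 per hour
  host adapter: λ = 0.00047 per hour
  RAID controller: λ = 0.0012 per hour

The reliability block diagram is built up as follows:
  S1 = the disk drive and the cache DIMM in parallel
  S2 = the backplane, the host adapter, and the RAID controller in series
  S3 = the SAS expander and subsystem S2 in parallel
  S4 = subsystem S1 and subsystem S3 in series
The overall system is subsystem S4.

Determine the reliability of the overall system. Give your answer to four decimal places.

0.9235

R(disk drive) = exp(−0.00087 × 200) = 0.840297
R(cache DIMM) = exp(−0.0016 × 200) = 0.726149
R(SAS expander) = exp(−0.00042 × 200) = 0.919431
R(backplane) = exp(−0.0011 × 200) = 0.802519
R(host adapter) = exp(−0.00047 × 200) = 0.910283
R(RAID controller) = exp(−0.0012 × 200) = 0.786628
Parallel (disk drive and cache DIMM): 1 − (1 − 0.840297)(1 − 0.726149) = 0.956265
Series (backplane, host adapter, and RAID controller): 0.802519 × 0.910283 × 0.786628 = 0.574647
Parallel (SAS expander and [0.574647]): 1 − (1 − 0.919431)(1 − 0.574647) = 0.965730
Series ([0.956265] and [0.965730]): 0.956265 × 0.965730 = 0.9235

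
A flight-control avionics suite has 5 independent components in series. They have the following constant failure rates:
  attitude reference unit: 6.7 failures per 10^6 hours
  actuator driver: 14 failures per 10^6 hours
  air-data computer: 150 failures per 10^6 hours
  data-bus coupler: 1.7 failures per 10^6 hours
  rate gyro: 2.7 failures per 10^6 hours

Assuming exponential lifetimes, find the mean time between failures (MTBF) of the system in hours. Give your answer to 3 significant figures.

Series of exponential components: λ_sys = Σ λ_i
λ_sys = 0.0000067 + 0.000014 + 0.00015 + 0.0000017 + 0.0000027 = 1.7510e-04 /h
MTBF = 1 / λ_sys = 5710 h

5710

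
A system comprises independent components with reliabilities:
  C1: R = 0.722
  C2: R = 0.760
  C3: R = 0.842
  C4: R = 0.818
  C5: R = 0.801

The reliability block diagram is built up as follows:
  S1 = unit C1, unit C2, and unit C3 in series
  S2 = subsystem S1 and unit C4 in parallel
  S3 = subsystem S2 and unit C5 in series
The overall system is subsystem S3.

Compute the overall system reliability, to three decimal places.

0.723

Series (C1, C2, and C3): 0.72200 × 0.76000 × 0.84200 = 0.46202
Parallel ([0.46202] and C4): 1 − (1 − 0.46202)(1 − 0.81800) = 0.90209
Series ([0.90209] and C5): 0.90209 × 0.80100 = 0.723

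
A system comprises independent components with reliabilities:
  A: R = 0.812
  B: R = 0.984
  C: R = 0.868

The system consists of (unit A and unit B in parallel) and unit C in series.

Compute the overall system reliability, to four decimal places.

Parallel (A and B): 1 − (1 − 0.812000)(1 − 0.984000) = 0.996992
Series ([0.996992] and C): 0.996992 × 0.868000 = 0.8654

0.8654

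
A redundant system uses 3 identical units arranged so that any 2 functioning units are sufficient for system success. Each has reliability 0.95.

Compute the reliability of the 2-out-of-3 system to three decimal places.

R = Σ_{i=2}^{3} C(3,i) p^i (1−p)^{3−i} with p = 0.95
C(3,2)·0.95^2·0.05^1 = 0.13538
C(3,3)·0.95^3·0.05^0 = 0.85738
Sum = 0.993

0.993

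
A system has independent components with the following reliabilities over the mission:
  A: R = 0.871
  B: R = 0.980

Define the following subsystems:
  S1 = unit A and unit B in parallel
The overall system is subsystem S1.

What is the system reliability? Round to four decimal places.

0.9974

Parallel (A and B): 1 − (1 − 0.871000)(1 − 0.980000) = 0.9974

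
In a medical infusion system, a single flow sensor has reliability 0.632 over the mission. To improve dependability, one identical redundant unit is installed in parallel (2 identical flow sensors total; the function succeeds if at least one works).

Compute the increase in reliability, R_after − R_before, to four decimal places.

0.2326

R_before = 0.632
R_after = 1 − (1 − 0.632)^2 = 0.8646
ΔR = 0.8646 − 0.632 = 0.2326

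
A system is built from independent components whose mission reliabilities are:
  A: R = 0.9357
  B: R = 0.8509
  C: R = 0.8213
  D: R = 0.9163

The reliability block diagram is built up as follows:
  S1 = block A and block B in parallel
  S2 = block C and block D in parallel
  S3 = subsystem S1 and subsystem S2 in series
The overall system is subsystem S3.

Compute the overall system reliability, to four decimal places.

0.9756

Parallel (A and B): 1 − (1 − 0.935700)(1 − 0.850900) = 0.990413
Parallel (C and D): 1 − (1 − 0.821300)(1 − 0.916300) = 0.985043
Series ([0.990413] and [0.985043]): 0.990413 × 0.985043 = 0.9756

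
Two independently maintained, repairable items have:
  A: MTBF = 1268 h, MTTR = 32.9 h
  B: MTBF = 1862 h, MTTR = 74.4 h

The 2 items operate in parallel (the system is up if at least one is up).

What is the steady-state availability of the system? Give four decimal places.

0.9990

A(A) = MTBF/(MTBF+MTTR) = 1268/(1268+32.9) = 0.974710
A(B) = MTBF/(MTBF+MTTR) = 1862/(1862+74.4) = 0.961578
Parallel availability: 1 − (1 − 0.974710)(1 − 0.961578) = 0.9990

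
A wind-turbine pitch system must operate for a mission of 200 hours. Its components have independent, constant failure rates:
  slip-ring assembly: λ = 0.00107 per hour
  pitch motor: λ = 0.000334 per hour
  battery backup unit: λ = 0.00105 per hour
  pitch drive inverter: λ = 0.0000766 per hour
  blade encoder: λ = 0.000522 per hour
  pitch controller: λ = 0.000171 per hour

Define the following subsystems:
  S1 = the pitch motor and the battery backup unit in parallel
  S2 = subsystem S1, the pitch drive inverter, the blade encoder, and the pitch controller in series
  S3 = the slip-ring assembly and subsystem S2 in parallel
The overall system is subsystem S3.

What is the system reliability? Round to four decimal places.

R(slip-ring assembly) = exp(−0.00107 × 200) = 0.807348
R(pitch motor) = exp(−0.000334 × 200) = 0.935382
R(battery backup unit) = exp(−0.00105 × 200) = 0.810584
R(pitch drive inverter) = exp(−0.0000766 × 200) = 0.984797
R(blade encoder) = exp(−0.000522 × 200) = 0.900865
R(pitch controller) = exp(−0.000171 × 200) = 0.966378
Parallel (pitch motor and battery backup unit): 1 − (1 − 0.935382)(1 − 0.810584) = 0.987760
Series ([0.987760], pitch drive inverter, blade encoder, and pitch controller): 0.987760 × 0.984797 × 0.900865 × 0.966378 = 0.846847
Parallel (slip-ring assembly and [0.846847]): 1 − (1 − 0.807348)(1 − 0.846847) = 0.9705

0.9705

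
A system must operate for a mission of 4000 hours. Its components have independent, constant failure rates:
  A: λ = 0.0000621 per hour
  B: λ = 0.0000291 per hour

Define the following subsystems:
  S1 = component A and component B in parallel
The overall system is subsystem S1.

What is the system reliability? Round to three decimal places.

0.976

R(A) = exp(−0.0000621 × 4000) = 0.78005
R(B) = exp(−0.0000291 × 4000) = 0.89012
Parallel (A and B): 1 − (1 − 0.78005)(1 − 0.89012) = 0.976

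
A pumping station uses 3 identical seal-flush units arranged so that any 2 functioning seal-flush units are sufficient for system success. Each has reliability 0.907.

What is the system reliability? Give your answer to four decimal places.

0.9757

R = Σ_{i=2}^{3} C(3,i) p^i (1−p)^{3−i} with p = 0.907
C(3,2)·0.907^2·0.093^1 = 0.229519
C(3,3)·0.907^3·0.093^0 = 0.746143
Sum = 0.9757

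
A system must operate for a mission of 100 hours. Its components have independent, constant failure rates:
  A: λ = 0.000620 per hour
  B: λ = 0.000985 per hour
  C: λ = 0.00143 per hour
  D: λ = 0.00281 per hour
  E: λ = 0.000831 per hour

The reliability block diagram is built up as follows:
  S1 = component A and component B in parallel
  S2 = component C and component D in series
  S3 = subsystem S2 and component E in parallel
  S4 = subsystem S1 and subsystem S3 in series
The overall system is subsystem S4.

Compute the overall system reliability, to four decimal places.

0.9670

R(A) = exp(−0.000620 × 100) = 0.939883
R(B) = exp(−0.000985 × 100) = 0.906196
R(C) = exp(−0.00143 × 100) = 0.866754
R(D) = exp(−0.00281 × 100) = 0.755028
R(E) = exp(−0.000831 × 100) = 0.920259
Parallel (A and B): 1 − (1 − 0.939883)(1 − 0.906196) = 0.994361
Series (C and D): 0.866754 × 0.755028 = 0.654424
Parallel ([0.654424] and E): 1 − (1 − 0.654424)(1 − 0.920259) = 0.972443
Series ([0.994361] and [0.972443]): 0.994361 × 0.972443 = 0.9670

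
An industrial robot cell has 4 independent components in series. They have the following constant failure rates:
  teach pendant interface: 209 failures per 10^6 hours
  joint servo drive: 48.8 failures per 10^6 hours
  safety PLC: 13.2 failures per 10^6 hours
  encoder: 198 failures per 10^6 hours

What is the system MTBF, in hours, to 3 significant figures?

2130

Series of exponential components: λ_sys = Σ λ_i
λ_sys = 0.000209 + 0.0000488 + 0.0000132 + 0.000198 = 4.6900e-04 /h
MTBF = 1 / λ_sys = 2130 h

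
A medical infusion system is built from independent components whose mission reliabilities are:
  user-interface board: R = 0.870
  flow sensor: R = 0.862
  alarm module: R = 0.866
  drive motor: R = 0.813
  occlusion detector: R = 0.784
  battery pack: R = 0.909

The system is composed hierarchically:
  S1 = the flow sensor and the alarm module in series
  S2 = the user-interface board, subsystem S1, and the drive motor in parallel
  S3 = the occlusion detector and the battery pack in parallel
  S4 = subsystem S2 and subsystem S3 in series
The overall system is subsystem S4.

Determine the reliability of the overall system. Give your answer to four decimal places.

0.9743

Series (flow sensor and alarm module): 0.862000 × 0.866000 = 0.746492
Parallel (user-interface board, [0.746492], and drive motor): 1 − (1 − 0.870000)(1 − 0.746492)(1 − 0.813000) = 0.993837
Parallel (occlusion detector and battery pack): 1 − (1 − 0.784000)(1 − 0.909000) = 0.980344
Series ([0.993837] and [0.980344]): 0.993837 × 0.980344 = 0.9743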